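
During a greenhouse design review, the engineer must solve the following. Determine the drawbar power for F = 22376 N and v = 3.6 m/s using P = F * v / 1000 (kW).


P = F * v / 1000
  = 22376 * 3.6 / 1000
  = 80553.60 / 1000
  = 80.55 kW


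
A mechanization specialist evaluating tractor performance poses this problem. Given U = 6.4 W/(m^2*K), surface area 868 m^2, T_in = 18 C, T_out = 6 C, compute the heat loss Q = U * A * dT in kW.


dT = 18 - (6) = 12 K
Q = U * A * dT
  = 6.4 * 868 * 12
  = 66662.40 W = 66.66 kW


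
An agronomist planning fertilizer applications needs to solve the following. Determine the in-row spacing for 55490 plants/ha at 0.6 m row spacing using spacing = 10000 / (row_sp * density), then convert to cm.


spacing = 10000 / (row_sp * density)
        = 10000 / (0.6 * 55490)
        = 10000 / 33294
        = 0.30035 m = 30.04 cm


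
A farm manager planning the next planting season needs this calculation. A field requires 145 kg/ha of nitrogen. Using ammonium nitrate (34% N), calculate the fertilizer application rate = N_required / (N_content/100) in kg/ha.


Rate = N_required / (N_content / 100)
     = 145 / (34 / 100)
     = 145 / 0.34
     = 426.47 kg/ha


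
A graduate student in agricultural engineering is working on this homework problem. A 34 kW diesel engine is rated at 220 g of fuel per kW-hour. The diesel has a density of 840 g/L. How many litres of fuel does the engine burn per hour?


FC = P * BSFC / rho_fuel
   = 34 * 220 / 840
   = 7480 / 840
   = 8.90 L/h


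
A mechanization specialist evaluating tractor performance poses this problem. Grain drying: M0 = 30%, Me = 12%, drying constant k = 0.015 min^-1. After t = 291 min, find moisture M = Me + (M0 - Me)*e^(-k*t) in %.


M = Me + (M0 - Me) * e^(-k*t)
  = 12 + (30 - 12) * e^(-0.015*291)
  = 12 + 18 * e^(-4.365)
  = 12 + 18 * 0.01271
  = 12 + 0.2289
  = 12.23%


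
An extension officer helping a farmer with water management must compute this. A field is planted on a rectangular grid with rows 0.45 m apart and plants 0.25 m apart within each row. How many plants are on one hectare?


D = 10000 / (row_sp * plant_sp)
  = 10000 / (0.45 * 0.25)
  = 10000 / 0.1125
  = 88888.89 plants/ha


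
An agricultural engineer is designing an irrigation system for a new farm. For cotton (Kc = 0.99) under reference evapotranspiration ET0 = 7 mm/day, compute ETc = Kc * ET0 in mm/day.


ETc = Kc * ET0
    = 0.99 * 7
    = 6.93 mm/day


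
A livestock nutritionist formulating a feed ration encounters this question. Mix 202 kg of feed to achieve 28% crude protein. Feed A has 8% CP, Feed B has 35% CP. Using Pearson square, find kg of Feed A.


parts_A = CP_b - target = 35 - 28 = 7
parts_B = target - CP_a = 28 - 8 = 20
total_parts = 7 + 20 = 27
Feed A = 202 * 7 / 27 = 52.37 kg
Feed B = 202 * 20 / 27 = 149.63 kg

52.37 kg


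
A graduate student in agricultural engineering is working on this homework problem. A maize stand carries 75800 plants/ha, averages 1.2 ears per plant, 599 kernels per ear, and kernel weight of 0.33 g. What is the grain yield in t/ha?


Y = density * ears * kernels * kw
  = 75800 * 1.2 * 599 * 0.33 g/ha
  = 17980063.20 g/ha
  = 17980.06 kg/ha = 17.98 t/ha


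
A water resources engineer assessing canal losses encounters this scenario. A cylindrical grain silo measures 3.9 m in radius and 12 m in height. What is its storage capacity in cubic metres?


V = pi * r^2 * h
  = pi * 3.9^2 * 12
  = pi * 15.21 * 12
  = 573.40 m^3


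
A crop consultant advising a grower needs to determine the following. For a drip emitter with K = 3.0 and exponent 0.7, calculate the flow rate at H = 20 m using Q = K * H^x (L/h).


Q = K * H^x
  = 3.0 * 20^0.7
  = 3.0 * 8.1418
  = 24.43 L/h


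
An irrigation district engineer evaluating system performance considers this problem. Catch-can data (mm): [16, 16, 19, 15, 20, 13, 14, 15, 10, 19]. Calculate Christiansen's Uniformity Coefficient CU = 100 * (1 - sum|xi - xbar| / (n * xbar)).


xbar = 157 / 10 = 15.700
sum|xi - xbar| = 23
CU = 100 * (1 - 23 / (10 * 15.700))
   = 100 * (1 - 0.1465)
   = 85.35%


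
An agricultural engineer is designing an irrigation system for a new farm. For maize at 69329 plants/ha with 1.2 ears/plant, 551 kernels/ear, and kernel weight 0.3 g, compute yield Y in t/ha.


Y = density * ears * kernels * kw
  = 69329 * 1.2 * 551 * 0.3 g/ha
  = 13752100.44 g/ha
  = 13752.10 kg/ha = 13.75 t/ha


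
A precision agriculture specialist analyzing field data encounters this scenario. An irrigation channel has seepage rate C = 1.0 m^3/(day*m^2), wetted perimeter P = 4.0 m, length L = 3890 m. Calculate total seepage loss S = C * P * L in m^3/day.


S = C * P * L
  = 1.0 * 4.0 * 3890
  = 15560 m^3/day


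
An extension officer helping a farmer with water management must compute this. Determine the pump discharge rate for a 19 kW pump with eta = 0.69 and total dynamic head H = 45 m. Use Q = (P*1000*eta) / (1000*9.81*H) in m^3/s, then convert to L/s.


Q = (P * 1000 * eta) / (rho * g * H)
  = (19 * 1000 * 0.69) / (1000 * 9.81 * 45)
  = 13110 / 441450
  = 0.02970 m^3/s = 29.70 L/s


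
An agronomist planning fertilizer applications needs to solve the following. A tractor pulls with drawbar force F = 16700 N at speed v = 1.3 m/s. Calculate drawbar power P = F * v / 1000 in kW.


P = F * v / 1000
  = 16700 * 1.3 / 1000
  = 21710 / 1000
  = 21.71 kW


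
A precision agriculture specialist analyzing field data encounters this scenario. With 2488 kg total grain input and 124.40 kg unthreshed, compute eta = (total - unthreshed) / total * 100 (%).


eta = (total - unthreshed) / total * 100
    = (2488 - 124.40) / 2488 * 100
    = 2363.60 / 2488 * 100
    = 95%


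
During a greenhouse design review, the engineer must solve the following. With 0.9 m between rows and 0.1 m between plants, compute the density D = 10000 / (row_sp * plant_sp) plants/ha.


D = 10000 / (row_sp * plant_sp)
  = 10000 / (0.9 * 0.1)
  = 10000 / 0.0900
  = 111111.11 plants/ha


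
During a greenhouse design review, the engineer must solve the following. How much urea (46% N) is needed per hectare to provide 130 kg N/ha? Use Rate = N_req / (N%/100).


Rate = N_required / (N_content / 100)
     = 130 / (46 / 100)
     = 130 / 0.46
     = 282.61 kg/ha


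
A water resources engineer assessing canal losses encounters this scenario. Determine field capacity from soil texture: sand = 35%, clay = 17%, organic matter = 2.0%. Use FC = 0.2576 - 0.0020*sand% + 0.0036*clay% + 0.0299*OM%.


FC = 0.2576 - 0.0020*35 + 0.0036*17 + 0.0299*2.0
   = 0.2576 - 0.0700 + 0.0612 + 0.0598
   = 0.3086


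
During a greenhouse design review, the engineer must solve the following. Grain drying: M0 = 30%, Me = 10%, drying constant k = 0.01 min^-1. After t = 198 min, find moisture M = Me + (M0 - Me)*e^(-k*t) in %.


M = Me + (M0 - Me) * e^(-k*t)
  = 10 + (30 - 10) * e^(-0.01*198)
  = 10 + 20 * e^(-1.980)
  = 10 + 20 * 0.13807
  = 10 + 2.7614
  = 12.76%


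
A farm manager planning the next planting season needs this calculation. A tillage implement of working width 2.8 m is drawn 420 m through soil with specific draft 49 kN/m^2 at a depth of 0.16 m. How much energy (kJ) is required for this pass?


E = k * d * w * L
  = 49 * 0.16 * 2.8 * 420
  = 9219.84 kJ


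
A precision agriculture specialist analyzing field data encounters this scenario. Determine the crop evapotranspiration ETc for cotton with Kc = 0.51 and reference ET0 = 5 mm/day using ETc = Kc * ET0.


ETc = Kc * ET0
    = 0.51 * 5
    = 2.55 mm/day


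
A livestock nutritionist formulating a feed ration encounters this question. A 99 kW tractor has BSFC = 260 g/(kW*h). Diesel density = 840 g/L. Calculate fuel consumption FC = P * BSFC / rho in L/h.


FC = P * BSFC / rho_fuel
   = 99 * 260 / 840
   = 25740 / 840
   = 30.64 L/h


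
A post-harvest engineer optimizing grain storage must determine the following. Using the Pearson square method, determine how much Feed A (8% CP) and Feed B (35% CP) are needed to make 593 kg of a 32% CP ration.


parts_A = CP_b - target = 35 - 32 = 3
parts_B = target - CP_a = 32 - 8 = 24
total_parts = 3 + 24 = 27
Feed A = 593 * 3 / 27 = 65.89 kg
Feed B = 593 * 24 / 27 = 527.11 kg

65.89 kg


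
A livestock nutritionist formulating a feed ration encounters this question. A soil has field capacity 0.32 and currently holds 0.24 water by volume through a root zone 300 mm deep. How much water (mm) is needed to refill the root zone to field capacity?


SMD = (FC - theta) * D
    = (0.32 - 0.24) * 300
    = 0.080 * 300
    = 24 mm


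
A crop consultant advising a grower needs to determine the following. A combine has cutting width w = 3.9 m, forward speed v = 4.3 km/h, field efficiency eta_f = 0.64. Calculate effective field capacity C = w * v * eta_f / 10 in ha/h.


C = w * v * eta_f / 10
  = 3.9 * 4.3 * 0.64 / 10
  = 10.73 / 10
  = 1.07 ha/h


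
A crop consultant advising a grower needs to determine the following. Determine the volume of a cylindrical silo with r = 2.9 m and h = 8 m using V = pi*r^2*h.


V = pi * r^2 * h
  = pi * 2.9^2 * 8
  = pi * 8.41 * 8
  = 211.37 m^3


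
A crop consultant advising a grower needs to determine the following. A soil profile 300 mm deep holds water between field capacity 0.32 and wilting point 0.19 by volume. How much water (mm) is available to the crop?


AW = (FC - WP) * D
   = (0.32 - 0.19) * 300
   = 0.13 * 300
   = 39 mm


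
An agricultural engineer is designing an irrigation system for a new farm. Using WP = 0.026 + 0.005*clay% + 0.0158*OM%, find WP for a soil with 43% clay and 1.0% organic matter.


WP = 0.026 + 0.005*43 + 0.0158*1.0
   = 0.026 + 0.2150 + 0.0158
   = 0.2568


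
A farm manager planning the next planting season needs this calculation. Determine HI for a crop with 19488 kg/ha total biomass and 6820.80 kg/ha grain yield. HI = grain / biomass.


HI = grain_yield / biomass
   = 6820.80 / 19488
   = 0.35


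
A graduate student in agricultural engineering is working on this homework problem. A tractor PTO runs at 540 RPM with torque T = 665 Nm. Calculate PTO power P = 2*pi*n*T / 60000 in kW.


P = 2*pi*n*T / 60000
  = 2*pi * 540 * 665 / 60000
  = 2256291.84 / 60000
  = 37.60 kW


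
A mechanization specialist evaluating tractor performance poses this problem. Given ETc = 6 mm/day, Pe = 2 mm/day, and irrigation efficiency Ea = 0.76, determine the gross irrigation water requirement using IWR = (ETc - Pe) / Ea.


IWR = (ETc - Pe) / Ea
    = (6 - 2) / 0.76
    = 4 / 0.76
    = 5.26 mm/day


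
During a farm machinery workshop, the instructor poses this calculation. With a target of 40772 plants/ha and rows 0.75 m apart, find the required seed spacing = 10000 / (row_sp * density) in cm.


spacing = 10000 / (row_sp * density)
        = 10000 / (0.75 * 40772)
        = 10000 / 30579
        = 0.32702 m = 32.70 cm


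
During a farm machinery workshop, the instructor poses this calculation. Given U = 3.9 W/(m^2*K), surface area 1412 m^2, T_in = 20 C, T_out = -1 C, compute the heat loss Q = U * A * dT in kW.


dT = 20 - (-1) = 21 K
Q = U * A * dT
  = 3.9 * 1412 * 21
  = 115642.80 W = 115.64 kW


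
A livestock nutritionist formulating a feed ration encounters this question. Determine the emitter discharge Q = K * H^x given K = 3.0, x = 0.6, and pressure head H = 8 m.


Q = K * H^x
  = 3.0 * 8^0.6
  = 3.0 * 3.4822
  = 10.45 L/h


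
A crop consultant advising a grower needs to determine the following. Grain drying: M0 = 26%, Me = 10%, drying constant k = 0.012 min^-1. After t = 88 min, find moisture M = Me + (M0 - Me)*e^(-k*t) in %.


M = Me + (M0 - Me) * e^(-k*t)
  = 10 + (26 - 10) * e^(-0.012*88)
  = 10 + 16 * e^(-1.056)
  = 10 + 16 * 0.34784
  = 10 + 5.5655
  = 15.57%


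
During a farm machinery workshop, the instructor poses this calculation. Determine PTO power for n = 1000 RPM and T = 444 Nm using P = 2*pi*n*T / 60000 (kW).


P = 2*pi*n*T / 60000
  = 2*pi * 1000 * 444 / 60000
  = 2789734.28 / 60000
  = 46.50 kW


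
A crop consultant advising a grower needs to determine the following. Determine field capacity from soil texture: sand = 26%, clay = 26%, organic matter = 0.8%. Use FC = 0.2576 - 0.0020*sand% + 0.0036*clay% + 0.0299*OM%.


FC = 0.2576 - 0.0020*26 + 0.0036*26 + 0.0299*0.8
   = 0.2576 - 0.0520 + 0.0936 + 0.0239
   = 0.3231


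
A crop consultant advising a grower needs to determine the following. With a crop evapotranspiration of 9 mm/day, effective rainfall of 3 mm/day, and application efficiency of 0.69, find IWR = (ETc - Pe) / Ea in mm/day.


IWR = (ETc - Pe) / Ea
    = (9 - 3) / 0.69
    = 6 / 0.69
    = 8.70 mm/day


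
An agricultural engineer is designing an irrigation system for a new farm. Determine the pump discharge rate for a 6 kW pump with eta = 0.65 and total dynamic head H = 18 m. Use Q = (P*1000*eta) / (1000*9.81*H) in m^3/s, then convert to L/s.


Q = (P * 1000 * eta) / (rho * g * H)
  = (6 * 1000 * 0.65) / (1000 * 9.81 * 18)
  = 3900 / 176580
  = 0.02209 m^3/s = 22.09 L/s


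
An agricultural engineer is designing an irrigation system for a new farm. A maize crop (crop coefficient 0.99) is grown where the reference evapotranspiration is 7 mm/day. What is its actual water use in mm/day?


ETc = Kc * ET0
    = 0.99 * 7
    = 6.93 mm/day


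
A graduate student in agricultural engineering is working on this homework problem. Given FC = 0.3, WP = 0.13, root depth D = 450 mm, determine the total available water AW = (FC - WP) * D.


AW = (FC - WP) * D
   = (0.3 - 0.13) * 450
   = 0.17 * 450
   = 76.50 mm


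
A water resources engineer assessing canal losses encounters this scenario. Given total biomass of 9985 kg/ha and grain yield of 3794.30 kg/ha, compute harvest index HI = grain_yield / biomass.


HI = grain_yield / biomass
   = 3794.30 / 9985
   = 0.38


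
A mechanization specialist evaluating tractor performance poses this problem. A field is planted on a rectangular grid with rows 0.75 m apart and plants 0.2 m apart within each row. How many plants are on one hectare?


D = 10000 / (row_sp * plant_sp)
  = 10000 / (0.75 * 0.2)
  = 10000 / 0.1500
  = 66666.67 plants/ha


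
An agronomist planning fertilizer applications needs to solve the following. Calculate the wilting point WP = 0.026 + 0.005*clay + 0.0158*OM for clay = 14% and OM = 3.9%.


WP = 0.026 + 0.005*14 + 0.0158*3.9
   = 0.026 + 0.0700 + 0.0616
   = 0.1576


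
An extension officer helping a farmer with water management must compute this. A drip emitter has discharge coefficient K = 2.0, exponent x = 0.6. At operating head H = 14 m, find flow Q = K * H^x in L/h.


Q = K * H^x
  = 2.0 * 14^0.6
  = 2.0 * 4.8717
  = 9.74 L/h


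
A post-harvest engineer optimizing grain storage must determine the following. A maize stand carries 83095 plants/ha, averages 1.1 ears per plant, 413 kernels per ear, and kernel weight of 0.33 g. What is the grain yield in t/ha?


Y = density * ears * kernels * kw
  = 83095 * 1.1 * 413 * 0.33 g/ha
  = 12457519.31 g/ha
  = 12457.52 kg/ha = 12.46 t/ha


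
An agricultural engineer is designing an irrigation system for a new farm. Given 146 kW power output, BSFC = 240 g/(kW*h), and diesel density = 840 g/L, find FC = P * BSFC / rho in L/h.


FC = P * BSFC / rho_fuel
   = 146 * 240 / 840
   = 35040 / 840
   = 41.71 L/h


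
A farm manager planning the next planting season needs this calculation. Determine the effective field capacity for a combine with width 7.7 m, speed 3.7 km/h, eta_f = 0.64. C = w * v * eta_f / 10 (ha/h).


C = w * v * eta_f / 10
  = 7.7 * 3.7 * 0.64 / 10
  = 18.23 / 10
  = 1.82 ha/h


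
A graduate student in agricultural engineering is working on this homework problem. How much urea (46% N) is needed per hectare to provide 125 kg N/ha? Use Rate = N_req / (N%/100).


Rate = N_required / (N_content / 100)
     = 125 / (46 / 100)
     = 125 / 0.46
     = 271.74 kg/ha


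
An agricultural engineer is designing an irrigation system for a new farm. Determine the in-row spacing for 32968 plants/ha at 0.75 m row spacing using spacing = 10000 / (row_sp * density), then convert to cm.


spacing = 10000 / (row_sp * density)
        = 10000 / (0.75 * 32968)
        = 10000 / 24726
        = 0.40443 m = 40.44 cm


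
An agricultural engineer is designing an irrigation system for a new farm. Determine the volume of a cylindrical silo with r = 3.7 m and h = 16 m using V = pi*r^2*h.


V = pi * r^2 * h
  = pi * 3.7^2 * 16
  = pi * 13.69 * 16
  = 688.13 m^3


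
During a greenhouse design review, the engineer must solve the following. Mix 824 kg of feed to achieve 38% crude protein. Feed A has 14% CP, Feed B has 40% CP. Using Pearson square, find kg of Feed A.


parts_A = CP_b - target = 40 - 38 = 2
parts_B = target - CP_a = 38 - 14 = 24
total_parts = 2 + 24 = 26
Feed A = 824 * 2 / 26 = 63.38 kg
Feed B = 824 * 24 / 26 = 760.62 kg

63.38 kg


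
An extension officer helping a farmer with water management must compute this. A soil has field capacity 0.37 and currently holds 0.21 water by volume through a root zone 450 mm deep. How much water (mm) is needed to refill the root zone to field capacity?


SMD = (FC - theta) * D
    = (0.37 - 0.21) * 450
    = 0.160 * 450
    = 72 mm


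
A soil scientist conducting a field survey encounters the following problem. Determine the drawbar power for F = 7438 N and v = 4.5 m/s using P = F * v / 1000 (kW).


P = F * v / 1000
  = 7438 * 4.5 / 1000
  = 33471 / 1000
  = 33.47 kW


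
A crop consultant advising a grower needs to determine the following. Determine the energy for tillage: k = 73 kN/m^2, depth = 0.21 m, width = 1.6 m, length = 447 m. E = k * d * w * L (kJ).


E = k * d * w * L
  = 73 * 0.21 * 1.6 * 447
  = 10964.02 kJ


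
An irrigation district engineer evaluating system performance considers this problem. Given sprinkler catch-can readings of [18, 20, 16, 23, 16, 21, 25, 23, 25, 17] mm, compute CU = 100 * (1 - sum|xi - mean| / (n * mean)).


xbar = 204 / 10 = 20.400
sum|xi - xbar| = 30
CU = 100 * (1 - 30 / (10 * 20.400))
   = 100 * (1 - 0.1471)
   = 85.29%


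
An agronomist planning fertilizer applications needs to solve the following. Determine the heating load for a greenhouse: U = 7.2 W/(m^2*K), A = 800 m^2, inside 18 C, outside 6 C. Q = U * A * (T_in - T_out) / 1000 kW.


dT = 18 - (6) = 12 K
Q = U * A * dT
  = 7.2 * 800 * 12
  = 69120 W = 69.12 kW


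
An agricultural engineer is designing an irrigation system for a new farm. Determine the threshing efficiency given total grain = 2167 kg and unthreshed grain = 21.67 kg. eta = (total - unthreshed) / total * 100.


eta = (total - unthreshed) / total * 100
    = (2167 - 21.67) / 2167 * 100
    = 2145.33 / 2167 * 100
    = 99%


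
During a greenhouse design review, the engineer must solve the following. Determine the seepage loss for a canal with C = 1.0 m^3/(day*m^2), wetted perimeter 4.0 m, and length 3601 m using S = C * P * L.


S = C * P * L
  = 1.0 * 4.0 * 3601
  = 14404 m^3/day


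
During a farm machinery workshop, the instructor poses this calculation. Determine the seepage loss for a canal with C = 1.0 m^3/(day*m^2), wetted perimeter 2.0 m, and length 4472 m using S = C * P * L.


S = C * P * L
  = 1.0 * 2.0 * 4472
  = 8944 m^3/day


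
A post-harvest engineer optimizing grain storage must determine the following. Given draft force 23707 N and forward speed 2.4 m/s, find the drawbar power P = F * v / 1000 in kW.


P = F * v / 1000
  = 23707 * 2.4 / 1000
  = 56896.80 / 1000
  = 56.90 kW


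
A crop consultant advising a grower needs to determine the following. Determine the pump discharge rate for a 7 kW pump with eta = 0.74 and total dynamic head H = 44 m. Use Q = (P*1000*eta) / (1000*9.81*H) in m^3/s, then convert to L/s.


Q = (P * 1000 * eta) / (rho * g * H)
  = (7 * 1000 * 0.74) / (1000 * 9.81 * 44)
  = 5180 / 431640
  = 0.01200 m^3/s = 12.00 L/s


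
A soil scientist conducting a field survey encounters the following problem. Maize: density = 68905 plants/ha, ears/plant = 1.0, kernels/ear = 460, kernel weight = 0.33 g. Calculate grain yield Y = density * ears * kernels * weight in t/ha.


Y = density * ears * kernels * kw
  = 68905 * 1.0 * 460 * 0.33 g/ha
  = 10459779 g/ha
  = 10459.78 kg/ha = 10.46 t/ha


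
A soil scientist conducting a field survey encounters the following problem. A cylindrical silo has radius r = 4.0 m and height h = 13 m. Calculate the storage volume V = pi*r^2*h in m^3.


V = pi * r^2 * h
  = pi * 4.0^2 * 13
  = pi * 16 * 13
  = 653.45 m^3


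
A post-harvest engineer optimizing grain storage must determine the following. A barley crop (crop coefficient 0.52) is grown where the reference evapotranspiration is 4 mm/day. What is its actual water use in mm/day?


ETc = Kc * ET0
    = 0.52 * 4
    = 2.08 mm/day


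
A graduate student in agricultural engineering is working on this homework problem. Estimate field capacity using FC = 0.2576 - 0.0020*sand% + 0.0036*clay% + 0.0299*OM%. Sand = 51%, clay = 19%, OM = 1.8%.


FC = 0.2576 - 0.0020*51 + 0.0036*19 + 0.0299*1.8
   = 0.2576 - 0.1020 + 0.0684 + 0.0538
   = 0.2778


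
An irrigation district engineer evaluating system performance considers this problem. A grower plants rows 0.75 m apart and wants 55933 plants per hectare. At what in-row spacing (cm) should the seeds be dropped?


spacing = 10000 / (row_sp * density)
        = 10000 / (0.75 * 55933)
        = 10000 / 41949.75
        = 0.23838 m = 23.84 cm


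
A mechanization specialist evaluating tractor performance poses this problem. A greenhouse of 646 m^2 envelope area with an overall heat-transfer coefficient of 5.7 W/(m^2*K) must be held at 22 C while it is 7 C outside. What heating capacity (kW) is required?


dT = 22 - (7) = 15 K
Q = U * A * dT
  = 5.7 * 646 * 15
  = 55233 W = 55.23 kW


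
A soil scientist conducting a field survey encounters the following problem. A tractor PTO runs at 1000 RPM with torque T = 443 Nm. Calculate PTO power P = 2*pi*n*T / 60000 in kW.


P = 2*pi*n*T / 60000
  = 2*pi * 1000 * 443 / 60000
  = 2783451.09 / 60000
  = 46.39 kW


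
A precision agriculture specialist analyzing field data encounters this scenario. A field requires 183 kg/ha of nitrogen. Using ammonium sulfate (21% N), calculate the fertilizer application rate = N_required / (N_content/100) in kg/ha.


Rate = N_required / (N_content / 100)
     = 183 / (21 / 100)
     = 183 / 0.21
     = 871.43 kg/ha


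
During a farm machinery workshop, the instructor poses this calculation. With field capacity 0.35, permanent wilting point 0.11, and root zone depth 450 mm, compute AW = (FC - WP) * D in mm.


AW = (FC - WP) * D
   = (0.35 - 0.11) * 450
   = 0.24 * 450
   = 108 mm


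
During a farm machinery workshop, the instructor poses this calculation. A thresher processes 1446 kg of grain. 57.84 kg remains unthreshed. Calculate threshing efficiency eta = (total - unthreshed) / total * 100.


eta = (total - unthreshed) / total * 100
    = (1446 - 57.84) / 1446 * 100
    = 1388.16 / 1446 * 100
    = 96%


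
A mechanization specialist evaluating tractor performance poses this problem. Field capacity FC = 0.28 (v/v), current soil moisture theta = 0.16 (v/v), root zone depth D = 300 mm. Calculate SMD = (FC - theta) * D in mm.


SMD = (FC - theta) * D
    = (0.28 - 0.16) * 300
    = 0.120 * 300
    = 36 mm


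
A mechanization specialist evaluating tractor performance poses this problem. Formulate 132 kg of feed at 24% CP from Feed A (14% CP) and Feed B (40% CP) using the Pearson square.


parts_A = CP_b - target = 40 - 24 = 16
parts_B = target - CP_a = 24 - 14 = 10
total_parts = 16 + 10 = 26
Feed A = 132 * 16 / 26 = 81.23 kg
Feed B = 132 * 10 / 26 = 50.77 kg

81.23 kg


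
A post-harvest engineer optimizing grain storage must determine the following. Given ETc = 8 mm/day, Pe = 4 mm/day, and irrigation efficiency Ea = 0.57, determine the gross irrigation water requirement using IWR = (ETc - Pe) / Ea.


IWR = (ETc - Pe) / Ea
    = (8 - 4) / 0.57
    = 4 / 0.57
    = 7.02 mm/day


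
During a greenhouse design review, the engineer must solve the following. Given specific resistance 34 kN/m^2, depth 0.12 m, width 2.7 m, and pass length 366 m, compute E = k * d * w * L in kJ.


E = k * d * w * L
  = 34 * 0.12 * 2.7 * 366
  = 4031.86 kJ


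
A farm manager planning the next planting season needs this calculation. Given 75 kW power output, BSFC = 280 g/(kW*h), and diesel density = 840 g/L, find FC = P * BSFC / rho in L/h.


FC = P * BSFC / rho_fuel
   = 75 * 280 / 840
   = 21000 / 840
   = 25 L/h


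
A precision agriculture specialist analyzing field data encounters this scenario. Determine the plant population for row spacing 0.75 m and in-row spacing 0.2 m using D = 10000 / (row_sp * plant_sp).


D = 10000 / (row_sp * plant_sp)
  = 10000 / (0.75 * 0.2)
  = 10000 / 0.1500
  = 66666.67 plants/ha


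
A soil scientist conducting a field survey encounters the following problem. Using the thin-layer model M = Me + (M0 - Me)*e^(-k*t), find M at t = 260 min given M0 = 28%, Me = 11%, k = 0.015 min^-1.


M = Me + (M0 - Me) * e^(-k*t)
  = 11 + (28 - 11) * e^(-0.015*260)
  = 11 + 17 * e^(-3.900)
  = 11 + 17 * 0.02024
  = 11 + 0.3441
  = 11.34%


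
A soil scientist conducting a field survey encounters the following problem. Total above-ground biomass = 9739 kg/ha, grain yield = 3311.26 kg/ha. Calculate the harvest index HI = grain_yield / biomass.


HI = grain_yield / biomass
   = 3311.26 / 9739
   = 0.34


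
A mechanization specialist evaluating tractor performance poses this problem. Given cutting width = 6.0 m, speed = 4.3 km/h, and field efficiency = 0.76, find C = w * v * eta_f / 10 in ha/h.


C = w * v * eta_f / 10
  = 6.0 * 4.3 * 0.76 / 10
  = 19.61 / 10
  = 1.96 ha/h


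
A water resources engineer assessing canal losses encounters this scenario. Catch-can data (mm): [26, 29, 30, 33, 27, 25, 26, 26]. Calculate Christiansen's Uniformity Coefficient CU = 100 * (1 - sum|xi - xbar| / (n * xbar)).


xbar = 222 / 8 = 27.750
sum|xi - xbar| = 17.500
CU = 100 * (1 - 17.500 / (8 * 27.750))
   = 100 * (1 - 0.0788)
   = 92.12%


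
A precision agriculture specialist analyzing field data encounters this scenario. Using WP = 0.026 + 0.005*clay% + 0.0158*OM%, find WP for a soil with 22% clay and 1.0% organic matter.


WP = 0.026 + 0.005*22 + 0.0158*1.0
   = 0.026 + 0.1100 + 0.0158
   = 0.1518


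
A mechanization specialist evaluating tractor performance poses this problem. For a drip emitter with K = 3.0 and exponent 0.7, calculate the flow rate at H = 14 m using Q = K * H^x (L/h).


Q = K * H^x
  = 3.0 * 14^0.7
  = 3.0 * 6.3429
  = 19.03 L/h


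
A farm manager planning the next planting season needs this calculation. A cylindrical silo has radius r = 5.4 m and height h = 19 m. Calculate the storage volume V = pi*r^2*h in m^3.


V = pi * r^2 * h
  = pi * 5.4^2 * 19
  = pi * 29.16 * 19
  = 1740.57 m^3


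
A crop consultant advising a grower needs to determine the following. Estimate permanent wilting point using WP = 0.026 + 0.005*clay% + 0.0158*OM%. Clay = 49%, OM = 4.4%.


WP = 0.026 + 0.005*49 + 0.0158*4.4
   = 0.026 + 0.2450 + 0.0695
   = 0.3405


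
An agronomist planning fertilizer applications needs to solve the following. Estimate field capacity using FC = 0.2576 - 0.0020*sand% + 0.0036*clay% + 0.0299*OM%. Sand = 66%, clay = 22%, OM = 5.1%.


FC = 0.2576 - 0.0020*66 + 0.0036*22 + 0.0299*5.1
   = 0.2576 - 0.1320 + 0.0792 + 0.1525
   = 0.3573


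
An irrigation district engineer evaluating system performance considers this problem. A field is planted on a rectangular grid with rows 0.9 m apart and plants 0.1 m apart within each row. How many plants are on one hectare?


D = 10000 / (row_sp * plant_sp)
  = 10000 / (0.9 * 0.1)
  = 10000 / 0.0900
  = 111111.11 plants/ha


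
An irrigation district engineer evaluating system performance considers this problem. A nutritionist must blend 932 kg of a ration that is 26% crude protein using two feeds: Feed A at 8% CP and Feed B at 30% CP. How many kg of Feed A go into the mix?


parts_A = CP_b - target = 30 - 26 = 4
parts_B = target - CP_a = 26 - 8 = 18
total_parts = 4 + 18 = 22
Feed A = 932 * 4 / 22 = 169.45 kg
Feed B = 932 * 18 / 22 = 762.55 kg

169.45 kg


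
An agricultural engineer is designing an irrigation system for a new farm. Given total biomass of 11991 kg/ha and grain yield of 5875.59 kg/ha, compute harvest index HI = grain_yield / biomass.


HI = grain_yield / biomass
   = 5875.59 / 11991
   = 0.49


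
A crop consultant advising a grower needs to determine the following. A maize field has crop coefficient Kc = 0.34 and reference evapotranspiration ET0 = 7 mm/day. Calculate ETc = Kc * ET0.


ETc = Kc * ET0
    = 0.34 * 7
    = 2.38 mm/day


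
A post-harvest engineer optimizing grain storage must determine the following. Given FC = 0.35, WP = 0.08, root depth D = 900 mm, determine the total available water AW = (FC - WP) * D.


AW = (FC - WP) * D
   = (0.35 - 0.08) * 900
   = 0.27 * 900
   = 243 mm


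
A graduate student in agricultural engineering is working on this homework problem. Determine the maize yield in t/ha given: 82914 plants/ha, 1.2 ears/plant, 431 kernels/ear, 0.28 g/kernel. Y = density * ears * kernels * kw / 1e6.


Y = density * ears * kernels * kw
  = 82914 * 1.2 * 431 * 0.28 g/ha
  = 12007273.82 g/ha
  = 12007.27 kg/ha = 12.01 t/ha


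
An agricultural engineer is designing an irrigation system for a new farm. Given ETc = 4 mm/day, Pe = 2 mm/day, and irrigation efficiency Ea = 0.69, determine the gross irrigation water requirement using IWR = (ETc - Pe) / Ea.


IWR = (ETc - Pe) / Ea
    = (4 - 2) / 0.69
    = 2 / 0.69
    = 2.90 mm/day


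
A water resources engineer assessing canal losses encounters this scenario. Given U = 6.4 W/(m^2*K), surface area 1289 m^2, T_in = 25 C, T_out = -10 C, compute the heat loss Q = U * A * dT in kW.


dT = 25 - (-10) = 35 K
Q = U * A * dT
  = 6.4 * 1289 * 35
  = 288736 W = 288.74 kW


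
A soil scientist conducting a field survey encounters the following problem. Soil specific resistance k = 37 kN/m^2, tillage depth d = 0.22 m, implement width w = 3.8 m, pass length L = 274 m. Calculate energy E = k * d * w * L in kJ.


E = k * d * w * L
  = 37 * 0.22 * 3.8 * 274
  = 8475.37 kJ


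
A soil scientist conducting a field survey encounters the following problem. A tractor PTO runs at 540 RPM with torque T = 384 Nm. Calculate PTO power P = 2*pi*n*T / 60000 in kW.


P = 2*pi*n*T / 60000
  = 2*pi * 540 * 384 / 60000
  = 1302881.31 / 60000
  = 21.71 kW


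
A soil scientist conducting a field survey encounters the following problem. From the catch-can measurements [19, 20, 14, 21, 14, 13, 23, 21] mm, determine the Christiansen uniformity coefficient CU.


xbar = 145 / 8 = 18.125
sum|xi - xbar| = 26.750
CU = 100 * (1 - 26.750 / (8 * 18.125))
   = 100 * (1 - 0.1845)
   = 81.55%


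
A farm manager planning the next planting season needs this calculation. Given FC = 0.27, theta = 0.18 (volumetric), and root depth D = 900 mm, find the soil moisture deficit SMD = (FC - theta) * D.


SMD = (FC - theta) * D
    = (0.27 - 0.18) * 900
    = 0.090 * 900
    = 81 mm


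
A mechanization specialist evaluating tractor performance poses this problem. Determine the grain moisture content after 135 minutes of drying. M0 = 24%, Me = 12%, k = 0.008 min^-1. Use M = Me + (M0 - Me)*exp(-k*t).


M = Me + (M0 - Me) * e^(-k*t)
  = 12 + (24 - 12) * e^(-0.008*135)
  = 12 + 12 * e^(-1.080)
  = 12 + 12 * 0.33960
  = 12 + 4.0751
  = 16.08%


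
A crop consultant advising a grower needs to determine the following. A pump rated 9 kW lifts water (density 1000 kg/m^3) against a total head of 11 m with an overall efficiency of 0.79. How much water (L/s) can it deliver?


Q = (P * 1000 * eta) / (rho * g * H)
  = (9 * 1000 * 0.79) / (1000 * 9.81 * 11)
  = 7110 / 107910
  = 0.06589 m^3/s = 65.89 L/s


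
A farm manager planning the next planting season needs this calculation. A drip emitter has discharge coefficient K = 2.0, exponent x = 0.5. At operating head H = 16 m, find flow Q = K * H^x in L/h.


Q = K * H^x
  = 2.0 * 16^0.5
  = 2.0 * 4
  = 8 L/h


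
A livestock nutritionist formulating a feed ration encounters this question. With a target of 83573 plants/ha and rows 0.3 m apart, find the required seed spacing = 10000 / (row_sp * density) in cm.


spacing = 10000 / (row_sp * density)
        = 10000 / (0.3 * 83573)
        = 10000 / 25071.90
        = 0.39885 m = 39.89 cm


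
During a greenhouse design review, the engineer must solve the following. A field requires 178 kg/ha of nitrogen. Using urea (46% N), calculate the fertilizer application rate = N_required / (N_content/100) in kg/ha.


Rate = N_required / (N_content / 100)
     = 178 / (46 / 100)
     = 178 / 0.46
     = 386.96 kg/ha


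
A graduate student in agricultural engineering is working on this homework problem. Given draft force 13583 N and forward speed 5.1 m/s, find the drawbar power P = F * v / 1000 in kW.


P = F * v / 1000
  = 13583 * 5.1 / 1000
  = 69273.30 / 1000
  = 69.27 kW


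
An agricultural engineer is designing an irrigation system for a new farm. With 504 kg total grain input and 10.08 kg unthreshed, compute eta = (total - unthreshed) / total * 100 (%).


eta = (total - unthreshed) / total * 100
    = (504 - 10.08) / 504 * 100
    = 493.92 / 504 * 100
    = 98%


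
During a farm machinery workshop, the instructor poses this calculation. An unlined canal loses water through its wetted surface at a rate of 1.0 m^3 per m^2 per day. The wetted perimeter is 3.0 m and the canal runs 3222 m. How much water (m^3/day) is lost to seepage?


S = C * P * L
  = 1.0 * 3.0 * 3222
  = 9666 m^3/day


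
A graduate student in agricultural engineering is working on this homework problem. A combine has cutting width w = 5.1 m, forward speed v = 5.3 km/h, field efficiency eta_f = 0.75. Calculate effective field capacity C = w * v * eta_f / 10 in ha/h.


C = w * v * eta_f / 10
  = 5.1 * 5.3 * 0.75 / 10
  = 20.27 / 10
  = 2.03 ha/h


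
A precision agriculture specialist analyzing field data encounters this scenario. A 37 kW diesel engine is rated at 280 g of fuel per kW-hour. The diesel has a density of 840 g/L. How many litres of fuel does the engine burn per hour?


FC = P * BSFC / rho_fuel
   = 37 * 280 / 840
   = 10360 / 840
   = 12.33 L/h


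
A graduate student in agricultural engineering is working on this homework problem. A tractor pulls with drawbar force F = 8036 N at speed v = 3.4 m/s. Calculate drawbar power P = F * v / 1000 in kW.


P = F * v / 1000
  = 8036 * 3.4 / 1000
  = 27322.40 / 1000
  = 27.32 kW


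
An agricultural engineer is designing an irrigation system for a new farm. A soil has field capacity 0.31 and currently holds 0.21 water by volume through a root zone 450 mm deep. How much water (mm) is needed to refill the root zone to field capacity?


SMD = (FC - theta) * D
    = (0.31 - 0.21) * 450
    = 0.100 * 450
    = 45 mm


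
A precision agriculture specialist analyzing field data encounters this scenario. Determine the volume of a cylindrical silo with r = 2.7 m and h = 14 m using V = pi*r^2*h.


V = pi * r^2 * h
  = pi * 2.7^2 * 14
  = pi * 7.29 * 14
  = 320.63 m^3


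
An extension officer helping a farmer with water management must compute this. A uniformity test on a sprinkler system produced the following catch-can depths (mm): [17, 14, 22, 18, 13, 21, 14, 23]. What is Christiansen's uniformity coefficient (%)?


xbar = 142 / 8 = 17.750
sum|xi - xbar| = 26
CU = 100 * (1 - 26 / (8 * 17.750))
   = 100 * (1 - 0.1831)
   = 81.69%


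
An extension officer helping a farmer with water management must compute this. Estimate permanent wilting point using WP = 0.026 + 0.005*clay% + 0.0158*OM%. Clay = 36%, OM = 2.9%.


WP = 0.026 + 0.005*36 + 0.0158*2.9
   = 0.026 + 0.1800 + 0.0458
   = 0.2518


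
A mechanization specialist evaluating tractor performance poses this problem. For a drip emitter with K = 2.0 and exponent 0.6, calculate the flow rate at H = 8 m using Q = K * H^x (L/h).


Q = K * H^x
  = 2.0 * 8^0.6
  = 2.0 * 3.4822
  = 6.96 L/h


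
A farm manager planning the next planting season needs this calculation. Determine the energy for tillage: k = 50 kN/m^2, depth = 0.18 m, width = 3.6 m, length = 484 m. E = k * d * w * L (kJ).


E = k * d * w * L
  = 50 * 0.18 * 3.6 * 484
  = 15681.60 kJ


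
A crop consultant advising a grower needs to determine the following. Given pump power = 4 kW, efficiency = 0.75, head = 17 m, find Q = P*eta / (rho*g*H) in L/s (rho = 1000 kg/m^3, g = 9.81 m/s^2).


Q = (P * 1000 * eta) / (rho * g * H)
  = (4 * 1000 * 0.75) / (1000 * 9.81 * 17)
  = 3000 / 166770
  = 0.01799 m^3/s = 17.99 L/s


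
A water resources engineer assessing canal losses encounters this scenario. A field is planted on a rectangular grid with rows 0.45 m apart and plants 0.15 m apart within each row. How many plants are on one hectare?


D = 10000 / (row_sp * plant_sp)
  = 10000 / (0.45 * 0.15)
  = 10000 / 0.0675
  = 148148.15 plants/ha


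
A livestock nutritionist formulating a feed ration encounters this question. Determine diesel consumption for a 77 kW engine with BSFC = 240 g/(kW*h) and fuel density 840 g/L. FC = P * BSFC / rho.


FC = P * BSFC / rho_fuel
   = 77 * 240 / 840
   = 18480 / 840
   = 22 L/h


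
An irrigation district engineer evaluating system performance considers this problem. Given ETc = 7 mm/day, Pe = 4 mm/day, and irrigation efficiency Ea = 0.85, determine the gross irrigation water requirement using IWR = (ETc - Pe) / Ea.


IWR = (ETc - Pe) / Ea
    = (7 - 4) / 0.85
    = 3 / 0.85
    = 3.53 mm/day


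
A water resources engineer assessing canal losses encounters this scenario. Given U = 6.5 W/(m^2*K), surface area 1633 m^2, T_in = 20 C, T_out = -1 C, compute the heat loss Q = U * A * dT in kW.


dT = 20 - (-1) = 21 K
Q = U * A * dT
  = 6.5 * 1633 * 21
  = 222904.50 W = 222.90 kW


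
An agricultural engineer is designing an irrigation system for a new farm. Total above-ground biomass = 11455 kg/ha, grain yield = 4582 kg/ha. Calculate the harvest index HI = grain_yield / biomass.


HI = grain_yield / biomass
   = 4582 / 11455
   = 0.40


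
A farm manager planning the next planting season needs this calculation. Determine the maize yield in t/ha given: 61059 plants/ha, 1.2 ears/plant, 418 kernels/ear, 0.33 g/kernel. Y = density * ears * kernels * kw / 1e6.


Y = density * ears * kernels * kw
  = 61059 * 1.2 * 418 * 0.33 g/ha
  = 10106974.15 g/ha
  = 10106.97 kg/ha = 10.11 t/ha


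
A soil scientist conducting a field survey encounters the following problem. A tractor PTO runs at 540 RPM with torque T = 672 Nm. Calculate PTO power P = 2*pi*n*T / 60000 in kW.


P = 2*pi*n*T / 60000
  = 2*pi * 540 * 672 / 60000
  = 2280042.28 / 60000
  = 38.00 kW


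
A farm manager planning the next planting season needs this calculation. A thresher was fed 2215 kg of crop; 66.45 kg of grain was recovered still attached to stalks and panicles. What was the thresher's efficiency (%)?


eta = (total - unthreshed) / total * 100
    = (2215 - 66.45) / 2215 * 100
    = 2148.55 / 2215 * 100
    = 97%


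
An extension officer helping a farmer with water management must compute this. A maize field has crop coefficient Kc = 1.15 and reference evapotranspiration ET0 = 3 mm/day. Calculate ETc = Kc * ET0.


ETc = Kc * ET0
    = 1.15 * 3
    = 3.45 mm/day


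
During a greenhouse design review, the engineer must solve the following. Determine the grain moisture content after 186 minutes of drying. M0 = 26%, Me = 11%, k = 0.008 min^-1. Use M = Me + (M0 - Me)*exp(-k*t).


M = Me + (M0 - Me) * e^(-k*t)
  = 11 + (26 - 11) * e^(-0.008*186)
  = 11 + 15 * e^(-1.488)
  = 11 + 15 * 0.22582
  = 11 + 3.3874
  = 14.39%
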